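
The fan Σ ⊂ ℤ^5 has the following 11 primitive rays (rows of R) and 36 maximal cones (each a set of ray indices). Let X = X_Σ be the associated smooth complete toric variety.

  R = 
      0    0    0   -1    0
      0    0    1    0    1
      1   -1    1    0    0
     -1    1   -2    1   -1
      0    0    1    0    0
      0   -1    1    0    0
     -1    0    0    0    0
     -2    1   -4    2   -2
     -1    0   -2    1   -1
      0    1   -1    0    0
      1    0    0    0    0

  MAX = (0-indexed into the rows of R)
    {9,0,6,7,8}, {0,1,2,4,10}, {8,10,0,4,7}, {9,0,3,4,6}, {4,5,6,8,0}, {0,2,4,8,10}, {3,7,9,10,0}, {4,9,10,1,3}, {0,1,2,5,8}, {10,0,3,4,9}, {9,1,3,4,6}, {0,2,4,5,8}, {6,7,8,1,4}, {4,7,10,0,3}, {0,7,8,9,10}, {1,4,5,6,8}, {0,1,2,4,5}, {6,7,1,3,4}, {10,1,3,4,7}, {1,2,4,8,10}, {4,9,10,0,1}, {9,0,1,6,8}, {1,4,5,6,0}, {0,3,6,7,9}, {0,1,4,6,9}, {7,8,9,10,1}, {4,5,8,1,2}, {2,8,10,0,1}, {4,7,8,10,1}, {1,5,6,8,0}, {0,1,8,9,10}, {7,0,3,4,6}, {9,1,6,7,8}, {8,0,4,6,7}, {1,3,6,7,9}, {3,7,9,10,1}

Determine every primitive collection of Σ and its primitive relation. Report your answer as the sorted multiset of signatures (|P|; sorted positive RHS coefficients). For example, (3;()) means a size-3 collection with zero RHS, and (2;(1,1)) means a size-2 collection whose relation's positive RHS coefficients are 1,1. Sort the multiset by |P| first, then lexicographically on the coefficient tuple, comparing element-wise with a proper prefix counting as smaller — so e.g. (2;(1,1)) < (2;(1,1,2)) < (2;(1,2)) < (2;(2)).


Minimal non-faces — 15 found among 11 rays, 36 max cones:

  P = {5,9}:  v_{5} + v_{9} = 0 — sig = (2;())
  P = {6,10}:  v_{6} + v_{10} = 0 — sig = (2;())
  P = {2,6}:  v_{2} + v_{6} = v_{5} — sig = (2;(1))
  P = {2,9}:  v_{2} + v_{9} = v_{10} — sig = (2;(1))
  P = {3,8}:  v_{3} + v_{8} = v_{7} — sig = (2;(1))
  P = {5,10}:  v_{5} + v_{10} = v_{2} — sig = (2;(1))
  P = {3,5}:  v_{3} + v_{5} = v_{4} + v_{8} — sig = (2;(1,1))
  P = {2,3}:  v_{2} + v_{3} = v_{4} + v_{8} + v_{10} — sig = (2;(1,1,1))
  P = {2,7}:  v_{2} + v_{7} = v_{4} + 2·v_{8} + v_{10} — sig = (2;(1,1,2))
  P = {5,7}:  v_{5} + v_{7} = v_{4} + 2·v_{8} — sig = (2;(1,2))
  P = {4,8,9}:  v_{4} + v_{8} + v_{9} = v_{3} — sig = (3;(1))
  P = {0,1,3}:  v_{0} + v_{1} + v_{3} = v_{6} + v_{9} — sig = (3;(1,1))
  P = {0,1,7}:  v_{0} + v_{1} + v_{7} = v_{6} + v_{8} + v_{9} — sig = (3;(1,1,1))
  P = {4,7,9}:  v_{4} + v_{7} + v_{9} = 2·v_{3} — sig = (3;(2))
  P = {0,1,4,8}:  v_{0} + v_{1} + v_{4} + v_{8} = v_{6} — sig = (4;(1))

Hence PRS(X_Σ) =
    (2;())
    (2;())
    (2;(1))
    (2;(1))
    (2;(1))
    (2;(1))
    (2;(1,1))
    (2;(1,1,1))
    (2;(1,1,2))
    (2;(1,2))
    (3;(1))
    (3;(1,1))
    (3;(1,1,1))
    (3;(2))
    (4;(1))


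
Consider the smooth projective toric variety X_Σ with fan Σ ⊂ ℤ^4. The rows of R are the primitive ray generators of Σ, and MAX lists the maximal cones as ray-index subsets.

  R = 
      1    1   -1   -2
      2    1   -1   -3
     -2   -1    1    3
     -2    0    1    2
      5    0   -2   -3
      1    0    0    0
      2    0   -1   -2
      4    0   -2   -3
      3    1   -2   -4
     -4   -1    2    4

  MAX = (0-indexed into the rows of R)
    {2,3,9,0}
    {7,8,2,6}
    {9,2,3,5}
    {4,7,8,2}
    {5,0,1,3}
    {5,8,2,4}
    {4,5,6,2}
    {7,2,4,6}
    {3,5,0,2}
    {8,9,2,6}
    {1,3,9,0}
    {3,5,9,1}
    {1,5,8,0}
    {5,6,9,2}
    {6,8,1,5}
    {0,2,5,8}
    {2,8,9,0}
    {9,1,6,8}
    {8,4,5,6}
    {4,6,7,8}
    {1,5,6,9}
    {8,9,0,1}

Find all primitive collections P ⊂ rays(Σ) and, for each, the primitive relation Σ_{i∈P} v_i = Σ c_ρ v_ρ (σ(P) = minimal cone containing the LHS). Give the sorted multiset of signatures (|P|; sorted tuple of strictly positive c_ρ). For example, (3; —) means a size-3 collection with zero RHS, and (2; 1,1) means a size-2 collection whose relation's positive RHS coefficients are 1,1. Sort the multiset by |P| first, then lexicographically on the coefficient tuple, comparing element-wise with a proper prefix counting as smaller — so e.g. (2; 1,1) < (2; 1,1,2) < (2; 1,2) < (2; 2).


17 minimal non-faces of Δ(Σ) (on 10 rays):

  P={1,2}:  v_{1} + v_{2} = 0  so sig = (2; —)
  P={3,6}:  v_{3} + v_{6} = 0  so sig = (2; —)
  P={0,6}:  v_{0} + v_{6} = v_{8}  so sig = (2; 1)
  P={3,8}:  v_{3} + v_{8} = v_{0}  so sig = (2; 1)
  P={5,7}:  v_{5} + v_{7} = v_{4}  so sig = (2; 1)
  P={7,9}:  v_{7} + v_{9} = v_{2} + v_{6}  so sig = (2; 1,1)
  P={1,7}:  v_{1} + v_{7} = v_{5} + v_{6} + v_{8}  so sig = (2; 1,1,1)
  P={3,7}:  v_{3} + v_{7} = v_{2} + v_{5} + v_{8}  so sig = (2; 1,1,1)
  P={4,9}:  v_{4} + v_{9} = v_{2} + v_{5} + v_{6}  so sig = (2; 1,1,1)
  P={0,7}:  v_{0} + v_{7} = v_{2} + v_{5} + 2·v_{8}  so sig = (2; 1,1,2)
  P={1,4}:  v_{1} + v_{4} = 2·v_{5} + v_{6} + v_{8}  so sig = (2; 1,1,2)
  P={3,4}:  v_{3} + v_{4} = v_{2} + 2·v_{5} + v_{8}  so sig = (2; 1,1,2)
  P={0,4}:  v_{0} + v_{4} = v_{2} + 2·v_{5} + 2·v_{8}  so sig = (2; 1,2,2)
  P={5,8,9}:  v_{5} + v_{8} + v_{9} = 0  so sig = (3; —)
  P={0,5,9}:  v_{0} + v_{5} + v_{9} = v_{3}  so sig = (3; 1)
  P={2,5,6,8}:  v_{2} + v_{5} + v_{6} + v_{8} = v_{7}  so sig = (4; 1)
  P={2,4,6,8}:  v_{2} + v_{4} + v_{6} + v_{8} = 2·v_{7}  so sig = (4; 2)

Signatures (|P|; sorted positive RHS coefficients), sorted:
    (2; —)
    (2; —)
    (2; 1)
    (2; 1)
    (2; 1)
    (2; 1,1)
    (2; 1,1,1)
    (2; 1,1,1)
    (2; 1,1,1)
    (2; 1,1,2)
    (2; 1,1,2)
    (2; 1,1,2)
    (2; 1,2,2)
    (3; —)
    (3; 1)
    (4; 1)
    (4; 2)


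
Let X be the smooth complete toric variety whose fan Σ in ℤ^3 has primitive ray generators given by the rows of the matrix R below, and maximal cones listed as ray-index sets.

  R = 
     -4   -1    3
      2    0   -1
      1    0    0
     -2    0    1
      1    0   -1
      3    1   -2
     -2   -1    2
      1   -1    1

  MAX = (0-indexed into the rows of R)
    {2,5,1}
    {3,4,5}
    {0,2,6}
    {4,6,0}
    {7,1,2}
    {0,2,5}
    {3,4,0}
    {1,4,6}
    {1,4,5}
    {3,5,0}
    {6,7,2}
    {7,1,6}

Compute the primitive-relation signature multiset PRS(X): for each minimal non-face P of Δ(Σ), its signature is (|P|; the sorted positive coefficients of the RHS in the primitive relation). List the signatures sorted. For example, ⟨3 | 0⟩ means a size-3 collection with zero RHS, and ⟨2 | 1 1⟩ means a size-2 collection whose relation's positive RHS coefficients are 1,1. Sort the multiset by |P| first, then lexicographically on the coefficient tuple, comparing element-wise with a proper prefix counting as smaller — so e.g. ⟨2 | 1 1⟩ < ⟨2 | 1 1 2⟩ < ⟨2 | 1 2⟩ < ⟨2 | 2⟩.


|primitive collections| = 12. Relations:

  P = {1,3}:  v_{1} + v_{3} = 0  →  sig = ⟨2 | 0⟩
  P = {0,1}:  v_{0} + v_{1} = v_{6}  →  sig = ⟨2 | 1⟩
  P = {2,4}:  v_{2} + v_{4} = v_{1}  →  sig = ⟨2 | 1⟩
  P = {3,6}:  v_{3} + v_{6} = v_{0}  →  sig = ⟨2 | 1⟩
  P = {5,6}:  v_{5} + v_{6} = v_{2}  →  sig = ⟨2 | 1⟩
  P = {2,3}:  v_{2} + v_{3} = v_{0} + v_{5}  →  sig = ⟨2 | 1 1⟩
  P = {3,7}:  v_{3} + v_{7} = v_{2} + v_{6}  →  sig = ⟨2 | 1 1⟩
  P = {0,7}:  v_{0} + v_{7} = v_{2} + 2·v_{6}  →  sig = ⟨2 | 1 2⟩
  P = {4,7}:  v_{4} + v_{7} = 2·v_{1} + v_{6}  →  sig = ⟨2 | 1 2⟩
  P = {5,7}:  v_{5} + v_{7} = v_{1} + 2·v_{2}  →  sig = ⟨2 | 1 2⟩
  P = {0,4,5}:  v_{0} + v_{4} + v_{5} = 0  →  sig = ⟨3 | 0⟩
  P = {1,2,6}:  v_{1} + v_{2} + v_{6} = v_{7}  →  sig = ⟨3 | 1⟩

Hence PRS(X_Σ) =
{ ⟨2 | 0⟩,  ⟨2 | 1⟩ ×4,  ⟨2 | 1 1⟩ ×2,  ⟨2 | 1 2⟩ ×3,  ⟨3 | 0⟩,  ⟨3 | 1⟩ }


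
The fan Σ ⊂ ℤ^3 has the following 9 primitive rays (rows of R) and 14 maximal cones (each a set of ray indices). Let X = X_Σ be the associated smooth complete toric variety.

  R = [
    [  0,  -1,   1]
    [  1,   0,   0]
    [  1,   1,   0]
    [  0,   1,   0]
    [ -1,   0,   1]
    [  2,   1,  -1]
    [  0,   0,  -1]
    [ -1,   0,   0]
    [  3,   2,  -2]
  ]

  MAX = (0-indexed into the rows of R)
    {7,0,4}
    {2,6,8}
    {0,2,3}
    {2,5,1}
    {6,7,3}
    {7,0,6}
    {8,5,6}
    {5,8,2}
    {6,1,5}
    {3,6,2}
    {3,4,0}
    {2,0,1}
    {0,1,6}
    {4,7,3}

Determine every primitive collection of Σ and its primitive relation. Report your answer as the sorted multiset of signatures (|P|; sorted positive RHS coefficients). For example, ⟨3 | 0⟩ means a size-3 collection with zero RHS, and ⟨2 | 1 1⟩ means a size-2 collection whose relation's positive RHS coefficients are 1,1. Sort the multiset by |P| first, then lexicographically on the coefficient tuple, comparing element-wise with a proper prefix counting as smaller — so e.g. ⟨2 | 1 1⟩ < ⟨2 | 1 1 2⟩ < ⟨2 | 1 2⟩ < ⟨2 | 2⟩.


Primitive collections (20):

  P = {1,7}:  v_{1} + v_{7} = 0 ; sig = ⟨2 | 0⟩
  P = {1,3}:  v_{1} + v_{3} = v_{2} ; sig = ⟨2 | 1⟩
  P = {2,7}:  v_{2} + v_{7} = v_{3} ; sig = ⟨2 | 1⟩
  P = {4,5}:  v_{4} + v_{5} = v_{2} ; sig = ⟨2 | 1⟩
  P = {4,6}:  v_{4} + v_{6} = v_{7} ; sig = ⟨2 | 1⟩
  P = {0,8}:  v_{0} + v_{8} = v_{1} + v_{5} ; sig = ⟨2 | 1 1⟩
  P = {1,4}:  v_{1} + v_{4} = v_{0} + v_{3} ; sig = ⟨2 | 1 1⟩
  P = {5,7}:  v_{5} + v_{7} = v_{2} + v_{6} ; sig = ⟨2 | 1 1⟩
  P = {2,4}:  v_{2} + v_{4} = v_{0} + 2·v_{3} ; sig = ⟨2 | 1 2⟩
  P = {3,5}:  v_{3} + v_{5} = 2·v_{2} + v_{6} ; sig = ⟨2 | 1 2⟩
  P = {4,8}:  v_{4} + v_{8} = 2·v_{2} + v_{6} ; sig = ⟨2 | 1 2⟩
  P = {0,5}:  v_{0} + v_{5} = 2·v_{1} ; sig = ⟨2 | 2⟩
  P = {1,8}:  v_{1} + v_{8} = 2·v_{5} ; sig = ⟨2 | 2⟩
  P = {7,8}:  v_{7} + v_{8} = 2·v_{2} + 2·v_{6} ; sig = ⟨2 | 2 2⟩
  P = {3,8}:  v_{3} + v_{8} = 3·v_{2} + 2·v_{6} ; sig = ⟨2 | 2 3⟩
  P = {0,3,6}:  v_{0} + v_{3} + v_{6} = 0 ; sig = ⟨3 | 0⟩
  P = {0,2,6}:  v_{0} + v_{2} + v_{6} = v_{1} ; sig = ⟨3 | 1⟩
  P = {0,3,7}:  v_{0} + v_{3} + v_{7} = v_{4} ; sig = ⟨3 | 1⟩
  P = {1,2,6}:  v_{1} + v_{2} + v_{6} = v_{5} ; sig = ⟨3 | 1⟩
  P = {2,5,6}:  v_{2} + v_{5} + v_{6} = v_{8} ; sig = ⟨3 | 1⟩

Hence PRS(X_Σ) =
{ ⟨2 | 0⟩,  ⟨2 | 1⟩ ×4,  ⟨2 | 1 1⟩ ×3,  ⟨2 | 1 2⟩ ×3,  ⟨2 | 2⟩ ×2,  ⟨2 | 2 2⟩,  ⟨2 | 2 3⟩,  ⟨3 | 0⟩,  ⟨3 | 1⟩ ×4 }


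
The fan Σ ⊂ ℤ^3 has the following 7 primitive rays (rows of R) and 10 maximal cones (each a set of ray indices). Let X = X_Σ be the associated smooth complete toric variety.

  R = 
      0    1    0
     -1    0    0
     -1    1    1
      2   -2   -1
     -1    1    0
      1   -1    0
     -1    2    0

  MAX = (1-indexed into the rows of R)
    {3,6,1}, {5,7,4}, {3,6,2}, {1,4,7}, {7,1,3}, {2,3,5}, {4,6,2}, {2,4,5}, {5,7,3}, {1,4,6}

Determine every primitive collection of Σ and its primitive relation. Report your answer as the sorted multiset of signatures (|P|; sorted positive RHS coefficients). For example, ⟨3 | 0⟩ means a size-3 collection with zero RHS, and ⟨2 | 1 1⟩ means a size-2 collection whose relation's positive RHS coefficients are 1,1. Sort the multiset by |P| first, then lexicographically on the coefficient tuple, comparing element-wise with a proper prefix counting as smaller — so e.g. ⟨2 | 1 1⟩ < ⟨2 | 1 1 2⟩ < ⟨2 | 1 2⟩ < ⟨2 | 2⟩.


|primitive collections| = 6. Relations:

  P = {5,6}:  v_{5} + v_{6} = 0 ; sig = ⟨2 | 0⟩
  P = {1,2}:  v_{1} + v_{2} = v_{5} ; sig = ⟨2 | 1⟩
  P = {1,5}:  v_{1} + v_{5} = v_{7} ; sig = ⟨2 | 1⟩
  P = {3,4}:  v_{3} + v_{4} = v_{6} ; sig = ⟨2 | 1⟩
  P = {6,7}:  v_{6} + v_{7} = v_{1} ; sig = ⟨2 | 1⟩
  P = {2,7}:  v_{2} + v_{7} = 2·v_{5} ; sig = ⟨2 | 2⟩

Signatures (|P|; sorted positive RHS coefficients), sorted:
    |P|=2: 6 collections, coeffs (), (1), (1), (1), (1), (2)


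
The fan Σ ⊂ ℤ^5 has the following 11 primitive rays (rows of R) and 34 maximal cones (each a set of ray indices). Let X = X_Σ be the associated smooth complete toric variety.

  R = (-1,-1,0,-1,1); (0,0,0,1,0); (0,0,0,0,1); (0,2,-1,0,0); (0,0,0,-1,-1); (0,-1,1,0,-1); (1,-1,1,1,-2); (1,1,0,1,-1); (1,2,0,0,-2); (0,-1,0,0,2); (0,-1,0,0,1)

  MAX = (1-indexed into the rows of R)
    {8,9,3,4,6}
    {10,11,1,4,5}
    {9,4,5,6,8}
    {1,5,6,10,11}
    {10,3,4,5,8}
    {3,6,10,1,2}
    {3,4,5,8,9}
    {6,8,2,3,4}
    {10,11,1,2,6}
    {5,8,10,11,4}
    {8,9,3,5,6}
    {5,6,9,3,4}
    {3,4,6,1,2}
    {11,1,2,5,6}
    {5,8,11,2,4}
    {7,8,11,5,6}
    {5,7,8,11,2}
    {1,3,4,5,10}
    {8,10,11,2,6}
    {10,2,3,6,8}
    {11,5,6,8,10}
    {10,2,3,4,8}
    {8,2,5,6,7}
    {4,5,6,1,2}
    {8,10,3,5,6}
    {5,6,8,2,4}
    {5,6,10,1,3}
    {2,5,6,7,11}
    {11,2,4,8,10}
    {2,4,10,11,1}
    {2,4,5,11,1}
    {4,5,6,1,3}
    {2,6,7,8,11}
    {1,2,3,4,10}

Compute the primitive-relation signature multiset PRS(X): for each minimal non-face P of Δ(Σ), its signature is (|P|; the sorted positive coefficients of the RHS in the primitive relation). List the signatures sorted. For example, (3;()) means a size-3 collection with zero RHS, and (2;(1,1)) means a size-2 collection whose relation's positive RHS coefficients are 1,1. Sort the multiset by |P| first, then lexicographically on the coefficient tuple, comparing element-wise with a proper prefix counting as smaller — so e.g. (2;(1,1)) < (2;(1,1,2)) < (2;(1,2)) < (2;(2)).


The 17 primitive collections of Σ (r=11, n=5):

  P={1,8}:  v_{1} + v_{8} = 0 ; sig = (2;())
  P={3,11}:  v_{3} + v_{11} = v_{10} ; sig = (2;(1))
  P={2,9}:  v_{2} + v_{9} = v_{4} + v_{6} + v_{8} ; sig = (2;(1,1,1))
  P={3,7}:  v_{3} + v_{7} = v_{6} + v_{8} + v_{11} ; sig = (2;(1,1,1))
  P={4,7}:  v_{4} + v_{7} = v_{2} + v_{5} + v_{8} ; sig = (2;(1,1,1))
  P={9,11}:  v_{9} + v_{11} = v_{3} + v_{5} + v_{8} ; sig = (2;(1,1,1))
  P={1,7}:  v_{1} + v_{7} = v_{2} + v_{5} + v_{6} + v_{11} ; sig = (2;(1,1,1,1))
  P={1,9}:  v_{1} + v_{9} = v_{3} + v_{4} + v_{5} + v_{6} ; sig = (2;(1,1,1,1))
  P={7,9}:  v_{7} + v_{9} = v_{5} + v_{6} + 2·v_{8} ; sig = (2;(1,1,2))
  P={7,10}:  v_{7} + v_{10} = v_{6} + v_{8} + 2·v_{11} ; sig = (2;(1,1,2))
  P={9,10}:  v_{9} + v_{10} = 2·v_{3} + v_{5} + v_{8} ; sig = (2;(1,1,2))
  P={2,3,5}:  v_{2} + v_{3} + v_{5} = 0 ; sig = (3;())
  P={4,6,11}:  v_{4} + v_{6} + v_{11} = 0 ; sig = (3;())
  P={2,5,10}:  v_{2} + v_{5} + v_{10} = v_{11} ; sig = (3;(1))
  P={4,6,10}:  v_{4} + v_{6} + v_{10} = v_{3} ; sig = (3;(1))
  P={2,5,6,8,11}:  v_{2} + v_{5} + v_{6} + v_{8} + v_{11} = v_{7} ; sig = (5;(1))
  P={3,4,5,6,8}:  v_{3} + v_{4} + v_{5} + v_{6} + v_{8} = v_{9} ; sig = (5;(1))

Hence PRS(X_Σ) =
{ (2;()),  (2;(1)),  (2;(1,1,1)) ×4,  (2;(1,1,1,1)) ×2,  (2;(1,1,2)) ×3,  (3;()) ×2,  (3;(1)) ×2,  (5;(1)) ×2 }


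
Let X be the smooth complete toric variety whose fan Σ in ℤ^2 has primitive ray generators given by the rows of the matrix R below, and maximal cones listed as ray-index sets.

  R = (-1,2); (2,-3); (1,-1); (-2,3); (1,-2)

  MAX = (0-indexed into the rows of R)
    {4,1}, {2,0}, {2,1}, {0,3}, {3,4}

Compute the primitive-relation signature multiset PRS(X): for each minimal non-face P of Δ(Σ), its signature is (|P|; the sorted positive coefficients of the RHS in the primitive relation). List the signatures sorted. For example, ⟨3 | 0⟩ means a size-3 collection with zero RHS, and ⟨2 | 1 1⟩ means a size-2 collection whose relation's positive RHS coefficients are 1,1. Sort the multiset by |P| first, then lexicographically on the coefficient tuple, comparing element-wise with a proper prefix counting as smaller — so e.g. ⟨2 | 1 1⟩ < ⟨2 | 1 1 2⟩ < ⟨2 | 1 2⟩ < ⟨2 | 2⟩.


5 collections generate NE(X_Σ); each relation:

  • {0,4}:  v_{0} + v_{4} = 0  ⟹  sig = ⟨2 | 0⟩
  • {1,3}:  v_{1} + v_{3} = 0  ⟹  sig = ⟨2 | 0⟩
  • {0,1}:  v_{0} + v_{1} = v_{2}  ⟹  sig = ⟨2 | 1⟩
  • {2,3}:  v_{2} + v_{3} = v_{0}  ⟹  sig = ⟨2 | 1⟩
  • {2,4}:  v_{2} + v_{4} = v_{1}  ⟹  sig = ⟨2 | 1⟩

Signatures (|P|; sorted positive RHS coefficients), sorted:
    |P|=2: 5 collections, coeffs (), (), (1), (1), (1)


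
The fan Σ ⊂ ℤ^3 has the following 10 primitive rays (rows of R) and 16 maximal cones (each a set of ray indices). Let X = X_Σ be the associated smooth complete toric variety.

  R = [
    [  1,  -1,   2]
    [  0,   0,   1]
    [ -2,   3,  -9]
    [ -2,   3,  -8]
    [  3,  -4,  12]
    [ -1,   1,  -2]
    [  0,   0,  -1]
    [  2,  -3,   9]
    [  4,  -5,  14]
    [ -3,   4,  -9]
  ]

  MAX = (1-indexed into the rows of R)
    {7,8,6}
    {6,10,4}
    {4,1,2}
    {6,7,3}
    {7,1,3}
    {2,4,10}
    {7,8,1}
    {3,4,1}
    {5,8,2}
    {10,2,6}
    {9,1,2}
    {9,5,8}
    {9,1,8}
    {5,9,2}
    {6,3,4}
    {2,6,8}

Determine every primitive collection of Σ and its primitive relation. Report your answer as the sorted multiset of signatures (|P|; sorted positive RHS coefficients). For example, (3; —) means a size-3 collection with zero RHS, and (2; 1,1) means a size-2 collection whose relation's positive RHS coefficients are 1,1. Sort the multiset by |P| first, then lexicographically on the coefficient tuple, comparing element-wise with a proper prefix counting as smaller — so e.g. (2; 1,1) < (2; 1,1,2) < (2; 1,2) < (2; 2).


The 24 primitive collections of Σ (r=10, n=3):

  • {1,6}:  v_{1} + v_{6} = 0  ⇒ sig = (2; —)
  • {2,7}:  v_{2} + v_{7} = 0  ⇒ sig = (2; —)
  • {3,8}:  v_{3} + v_{8} = 0  ⇒ sig = (2; —)
  • {1,5}:  v_{1} + v_{5} = v_{9}  ⇒ sig = (2; 1)
  • {2,3}:  v_{2} + v_{3} = v_{4}  ⇒ sig = (2; 1)
  • {4,7}:  v_{4} + v_{7} = v_{3}  ⇒ sig = (2; 1)
  • {4,8}:  v_{4} + v_{8} = v_{2}  ⇒ sig = (2; 1)
  • {6,9}:  v_{6} + v_{9} = v_{5}  ⇒ sig = (2; 1)
  • {1,10}:  v_{1} + v_{10} = v_{2} + v_{4}  ⇒ sig = (2; 1,1)
  • {3,5}:  v_{3} + v_{5} = v_{1} + v_{2}  ⇒ sig = (2; 1,1)
  • {5,6}:  v_{5} + v_{6} = v_{2} + v_{8}  ⇒ sig = (2; 1,1)
  • {5,7}:  v_{5} + v_{7} = v_{1} + v_{8}  ⇒ sig = (2; 1,1)
  • {7,10}:  v_{7} + v_{10} = v_{4} + v_{6}  ⇒ sig = (2; 1,1)
  • {3,9}:  v_{3} + v_{9} = 2·v_{1} + v_{2}  ⇒ sig = (2; 1,2)
  • {3,10}:  v_{3} + v_{10} = 2·v_{4} + v_{6}  ⇒ sig = (2; 1,2)
  • {4,5}:  v_{4} + v_{5} = v_{1} + 2·v_{2}  ⇒ sig = (2; 1,2)
  • {7,9}:  v_{7} + v_{9} = 2·v_{1} + v_{8}  ⇒ sig = (2; 1,2)
  • {8,10}:  v_{8} + v_{10} = 2·v_{2} + v_{6}  ⇒ sig = (2; 1,2)
  • {9,10}:  v_{9} + v_{10} = v_{1} + 3·v_{2}  ⇒ sig = (2; 1,3)
  • {4,9}:  v_{4} + v_{9} = 2·v_{1} + 2·v_{2}  ⇒ sig = (2; 2,2)
  • {5,10}:  v_{5} + v_{10} = 3·v_{2}  ⇒ sig = (2; 3)
  • {1,2,8}:  v_{1} + v_{2} + v_{8} = v_{5}  ⇒ sig = (3; 1)
  • {2,4,6}:  v_{2} + v_{4} + v_{6} = v_{10}  ⇒ sig = (3; 1)
  • {2,8,9}:  v_{2} + v_{8} + v_{9} = 2·v_{5}  ⇒ sig = (3; 2)

so the primitive-relation signature multiset is
    |P|=2: 21 collections, coeffs (), (), (), (1), (1), (1), (1), (1), (1,1), (1,1), (1,1), (1,1), (1,1), (1,2), (1,2), (1,2), (1,2), (1,2), (1,3), (2,2), (3)
    |P|=3: 3 collections, coeffs (1), (1), (2)


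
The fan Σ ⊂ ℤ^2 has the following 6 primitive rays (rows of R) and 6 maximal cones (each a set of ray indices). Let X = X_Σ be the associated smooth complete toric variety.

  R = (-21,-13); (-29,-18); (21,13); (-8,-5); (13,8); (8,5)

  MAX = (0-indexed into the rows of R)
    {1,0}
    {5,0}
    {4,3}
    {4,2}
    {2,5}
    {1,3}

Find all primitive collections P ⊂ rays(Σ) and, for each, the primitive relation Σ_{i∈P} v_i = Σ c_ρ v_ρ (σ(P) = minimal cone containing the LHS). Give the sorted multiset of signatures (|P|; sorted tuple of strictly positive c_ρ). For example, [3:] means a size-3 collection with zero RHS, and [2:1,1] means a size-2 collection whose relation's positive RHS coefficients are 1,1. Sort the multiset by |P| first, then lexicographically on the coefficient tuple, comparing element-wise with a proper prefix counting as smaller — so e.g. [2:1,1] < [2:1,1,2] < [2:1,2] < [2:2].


9 collections generate NE(X_Σ); each relation:

  • {0,2}:  v_{0} + v_{2} = 0  →  sig = [2:]
  • {3,5}:  v_{3} + v_{5} = 0  →  sig = [2:]
  • {0,3}:  v_{0} + v_{3} = v_{1}  →  sig = [2:1]
  • {0,4}:  v_{0} + v_{4} = v_{3}  →  sig = [2:1]
  • {1,2}:  v_{1} + v_{2} = v_{3}  →  sig = [2:1]
  • {1,5}:  v_{1} + v_{5} = v_{0}  →  sig = [2:1]
  • {2,3}:  v_{2} + v_{3} = v_{4}  →  sig = [2:1]
  • {4,5}:  v_{4} + v_{5} = v_{2}  →  sig = [2:1]
  • {1,4}:  v_{1} + v_{4} = 2·v_{3}  →  sig = [2:2]

so the primitive-relation signature multiset is
{ [2:] ×2,  [2:1] ×6,  [2:2] }


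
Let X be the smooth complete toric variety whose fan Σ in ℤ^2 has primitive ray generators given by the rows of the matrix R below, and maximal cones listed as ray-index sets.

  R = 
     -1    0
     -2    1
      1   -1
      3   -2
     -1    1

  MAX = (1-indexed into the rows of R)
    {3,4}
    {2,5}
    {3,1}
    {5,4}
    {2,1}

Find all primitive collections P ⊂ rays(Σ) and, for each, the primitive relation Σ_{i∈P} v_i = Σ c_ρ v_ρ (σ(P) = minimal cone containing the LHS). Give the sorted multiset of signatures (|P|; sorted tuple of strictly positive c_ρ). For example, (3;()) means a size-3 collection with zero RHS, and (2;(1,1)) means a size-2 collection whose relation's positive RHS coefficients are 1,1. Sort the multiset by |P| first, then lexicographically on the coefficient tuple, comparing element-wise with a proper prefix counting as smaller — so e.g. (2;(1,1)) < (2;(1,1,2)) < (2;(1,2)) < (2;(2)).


Δ(Σ) — 5 vertices, 5 min non-faces:

  • {3,5}:  v_{3} + v_{5} = 0  ⟹  sig = (2;())
  • {1,5}:  v_{1} + v_{5} = v_{2}  ⟹  sig = (2;(1))
  • {2,3}:  v_{2} + v_{3} = v_{1}  ⟹  sig = (2;(1))
  • {2,4}:  v_{2} + v_{4} = v_{3}  ⟹  sig = (2;(1))
  • {1,4}:  v_{1} + v_{4} = 2·v_{3}  ⟹  sig = (2;(2))

so the primitive-relation signature multiset is
[(2;()), (2;(1)), (2;(1)), (2;(1)), (2;(2))]


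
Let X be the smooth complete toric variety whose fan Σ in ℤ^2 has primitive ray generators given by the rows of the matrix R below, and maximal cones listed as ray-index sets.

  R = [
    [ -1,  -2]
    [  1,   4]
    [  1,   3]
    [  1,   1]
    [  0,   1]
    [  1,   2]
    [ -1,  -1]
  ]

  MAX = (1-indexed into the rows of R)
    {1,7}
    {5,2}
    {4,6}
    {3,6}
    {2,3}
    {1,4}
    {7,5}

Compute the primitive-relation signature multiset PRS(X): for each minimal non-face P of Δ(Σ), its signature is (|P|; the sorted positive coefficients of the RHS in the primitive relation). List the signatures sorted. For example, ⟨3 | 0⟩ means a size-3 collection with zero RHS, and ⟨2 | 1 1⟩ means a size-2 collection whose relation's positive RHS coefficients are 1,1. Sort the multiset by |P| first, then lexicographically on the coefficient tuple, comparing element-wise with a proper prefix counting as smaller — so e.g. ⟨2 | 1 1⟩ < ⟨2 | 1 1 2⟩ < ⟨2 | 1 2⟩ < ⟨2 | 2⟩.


Primitive collections (14):

  P = {1,6}:  v_{1} + v_{6} = 0  →  sig = ⟨2 | 0⟩
  P = {4,7}:  v_{4} + v_{7} = 0  →  sig = ⟨2 | 0⟩
  P = {1,3}:  v_{1} + v_{3} = v_{5}  →  sig = ⟨2 | 1⟩
  P = {1,5}:  v_{1} + v_{5} = v_{7}  →  sig = ⟨2 | 1⟩
  P = {3,5}:  v_{3} + v_{5} = v_{2}  →  sig = ⟨2 | 1⟩
  P = {4,5}:  v_{4} + v_{5} = v_{6}  →  sig = ⟨2 | 1⟩
  P = {5,6}:  v_{5} + v_{6} = v_{3}  →  sig = ⟨2 | 1⟩
  P = {6,7}:  v_{6} + v_{7} = v_{5}  →  sig = ⟨2 | 1⟩
  P = {2,4}:  v_{2} + v_{4} = v_{3} + v_{6}  →  sig = ⟨2 | 1 1⟩
  P = {1,2}:  v_{1} + v_{2} = 2·v_{5}  →  sig = ⟨2 | 2⟩
  P = {2,6}:  v_{2} + v_{6} = 2·v_{3}  →  sig = ⟨2 | 2⟩
  P = {3,4}:  v_{3} + v_{4} = 2·v_{6}  →  sig = ⟨2 | 2⟩
  P = {3,7}:  v_{3} + v_{7} = 2·v_{5}  →  sig = ⟨2 | 2⟩
  P = {2,7}:  v_{2} + v_{7} = 3·v_{5}  →  sig = ⟨2 | 3⟩

Signatures (|P|; sorted positive RHS coefficients), sorted:
{ ⟨2 | 0⟩ ×2,  ⟨2 | 1⟩ ×6,  ⟨2 | 1 1⟩,  ⟨2 | 2⟩ ×4,  ⟨2 | 3⟩ }


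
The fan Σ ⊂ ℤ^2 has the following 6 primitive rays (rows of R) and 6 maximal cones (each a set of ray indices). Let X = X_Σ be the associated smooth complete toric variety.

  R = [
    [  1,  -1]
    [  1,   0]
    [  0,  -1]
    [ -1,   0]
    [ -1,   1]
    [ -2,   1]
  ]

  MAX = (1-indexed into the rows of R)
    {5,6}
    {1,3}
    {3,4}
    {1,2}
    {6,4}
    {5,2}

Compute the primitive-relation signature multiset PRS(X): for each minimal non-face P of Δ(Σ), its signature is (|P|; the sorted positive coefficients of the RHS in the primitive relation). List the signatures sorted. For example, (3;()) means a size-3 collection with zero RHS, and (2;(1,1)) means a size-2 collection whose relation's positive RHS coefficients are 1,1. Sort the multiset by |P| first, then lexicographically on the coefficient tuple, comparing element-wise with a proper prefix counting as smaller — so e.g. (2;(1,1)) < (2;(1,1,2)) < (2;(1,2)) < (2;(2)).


Δ(Σ) — 6 vertices, 9 min non-faces:

  {1,5}:  v_{1} + v_{5} = 0  ⟹  sig = (2;())
  {2,4}:  v_{2} + v_{4} = 0  ⟹  sig = (2;())
  {1,4}:  v_{1} + v_{4} = v_{3}  ⟹  sig = (2;(1))
  {1,6}:  v_{1} + v_{6} = v_{4}  ⟹  sig = (2;(1))
  {2,3}:  v_{2} + v_{3} = v_{1}  ⟹  sig = (2;(1))
  {2,6}:  v_{2} + v_{6} = v_{5}  ⟹  sig = (2;(1))
  {3,5}:  v_{3} + v_{5} = v_{4}  ⟹  sig = (2;(1))
  {4,5}:  v_{4} + v_{5} = v_{6}  ⟹  sig = (2;(1))
  {3,6}:  v_{3} + v_{6} = 2·v_{4}  ⟹  sig = (2;(2))

so the primitive-relation signature multiset is
{ (2;()) ×2,  (2;(1)) ×6,  (2;(2)) }


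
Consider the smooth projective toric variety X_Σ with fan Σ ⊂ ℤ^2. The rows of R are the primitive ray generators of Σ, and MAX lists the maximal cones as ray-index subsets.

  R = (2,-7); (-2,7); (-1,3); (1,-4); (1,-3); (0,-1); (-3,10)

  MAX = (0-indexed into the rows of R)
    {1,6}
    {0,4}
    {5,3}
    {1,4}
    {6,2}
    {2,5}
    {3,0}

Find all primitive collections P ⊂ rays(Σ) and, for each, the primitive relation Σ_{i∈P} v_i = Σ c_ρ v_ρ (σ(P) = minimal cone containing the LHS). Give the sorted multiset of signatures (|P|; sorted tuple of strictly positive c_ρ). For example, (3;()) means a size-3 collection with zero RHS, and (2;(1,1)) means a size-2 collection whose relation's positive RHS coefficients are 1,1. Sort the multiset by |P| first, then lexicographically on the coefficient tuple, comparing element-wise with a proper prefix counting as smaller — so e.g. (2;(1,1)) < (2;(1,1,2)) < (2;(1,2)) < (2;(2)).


Primitive collections (14):

  P={0,1}:  v_{0} + v_{1} = 0 ; sig = (2;())
  P={2,4}:  v_{2} + v_{4} = 0 ; sig = (2;())
  P={0,2}:  v_{0} + v_{2} = v_{3} ; sig = (2;(1))
  P={0,6}:  v_{0} + v_{6} = v_{2} ; sig = (2;(1))
  P={1,2}:  v_{1} + v_{2} = v_{6} ; sig = (2;(1))
  P={1,3}:  v_{1} + v_{3} = v_{2} ; sig = (2;(1))
  P={2,3}:  v_{2} + v_{3} = v_{5} ; sig = (2;(1))
  P={3,4}:  v_{3} + v_{4} = v_{0} ; sig = (2;(1))
  P={4,5}:  v_{4} + v_{5} = v_{3} ; sig = (2;(1))
  P={4,6}:  v_{4} + v_{6} = v_{1} ; sig = (2;(1))
  P={0,5}:  v_{0} + v_{5} = 2·v_{3} ; sig = (2;(2))
  P={1,5}:  v_{1} + v_{5} = 2·v_{2} ; sig = (2;(2))
  P={3,6}:  v_{3} + v_{6} = 2·v_{2} ; sig = (2;(2))
  P={5,6}:  v_{5} + v_{6} = 3·v_{2} ; sig = (2;(3))

Hence PRS(X_Σ) =
    (2;())
    (2;())
    (2;(1))
    (2;(1))
    (2;(1))
    (2;(1))
    (2;(1))
    (2;(1))
    (2;(1))
    (2;(1))
    (2;(2))
    (2;(2))
    (2;(2))
    (2;(3))


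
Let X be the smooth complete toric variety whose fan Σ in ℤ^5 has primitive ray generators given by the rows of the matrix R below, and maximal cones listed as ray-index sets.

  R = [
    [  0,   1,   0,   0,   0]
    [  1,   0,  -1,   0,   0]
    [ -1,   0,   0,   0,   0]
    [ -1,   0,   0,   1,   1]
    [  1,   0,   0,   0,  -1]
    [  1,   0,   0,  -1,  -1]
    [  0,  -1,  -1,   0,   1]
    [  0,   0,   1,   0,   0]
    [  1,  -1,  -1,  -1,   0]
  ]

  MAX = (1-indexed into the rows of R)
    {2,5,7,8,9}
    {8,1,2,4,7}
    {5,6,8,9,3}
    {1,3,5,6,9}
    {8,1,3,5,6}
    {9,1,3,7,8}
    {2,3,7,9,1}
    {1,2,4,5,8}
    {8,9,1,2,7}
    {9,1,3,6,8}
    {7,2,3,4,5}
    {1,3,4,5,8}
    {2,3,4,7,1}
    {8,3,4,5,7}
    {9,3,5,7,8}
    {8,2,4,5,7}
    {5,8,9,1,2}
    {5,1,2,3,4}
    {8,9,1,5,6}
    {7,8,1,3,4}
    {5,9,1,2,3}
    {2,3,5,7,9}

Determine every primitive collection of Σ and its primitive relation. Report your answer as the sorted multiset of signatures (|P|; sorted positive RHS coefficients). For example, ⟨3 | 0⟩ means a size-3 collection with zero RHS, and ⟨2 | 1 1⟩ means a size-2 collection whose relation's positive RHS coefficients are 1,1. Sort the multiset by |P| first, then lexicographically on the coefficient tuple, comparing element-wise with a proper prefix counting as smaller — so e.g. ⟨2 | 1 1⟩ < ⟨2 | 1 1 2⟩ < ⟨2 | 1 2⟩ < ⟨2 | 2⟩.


The 7 primitive collections of Σ (r=9, n=5):

  P={4,6}:  v_{4} + v_{6} = 0  ⇒ sig = ⟨2 | 0⟩
  P={4,9}:  v_{4} + v_{9} = v_{7}  ⇒ sig = ⟨2 | 1⟩
  P={6,7}:  v_{6} + v_{7} = v_{9}  ⇒ sig = ⟨2 | 1⟩
  P={2,6}:  v_{2} + v_{6} = v_{1} + v_{5} + v_{9}  ⇒ sig = ⟨2 | 1 1 1⟩
  P={2,3,8}:  v_{2} + v_{3} + v_{8} = 0  ⇒ sig = ⟨3 | 0⟩
  P={1,5,7}:  v_{1} + v_{5} + v_{7} = v_{2}  ⇒ sig = ⟨3 | 1⟩
  P={1,3,5,8,9}:  v_{1} + v_{3} + v_{5} + v_{8} + v_{9} = v_{6}  ⇒ sig = ⟨5 | 1⟩

so the primitive-relation signature multiset is
[⟨2 | 0⟩, ⟨2 | 1⟩, ⟨2 | 1⟩, ⟨2 | 1 1 1⟩, ⟨3 | 0⟩, ⟨3 | 1⟩, ⟨5 | 1⟩]


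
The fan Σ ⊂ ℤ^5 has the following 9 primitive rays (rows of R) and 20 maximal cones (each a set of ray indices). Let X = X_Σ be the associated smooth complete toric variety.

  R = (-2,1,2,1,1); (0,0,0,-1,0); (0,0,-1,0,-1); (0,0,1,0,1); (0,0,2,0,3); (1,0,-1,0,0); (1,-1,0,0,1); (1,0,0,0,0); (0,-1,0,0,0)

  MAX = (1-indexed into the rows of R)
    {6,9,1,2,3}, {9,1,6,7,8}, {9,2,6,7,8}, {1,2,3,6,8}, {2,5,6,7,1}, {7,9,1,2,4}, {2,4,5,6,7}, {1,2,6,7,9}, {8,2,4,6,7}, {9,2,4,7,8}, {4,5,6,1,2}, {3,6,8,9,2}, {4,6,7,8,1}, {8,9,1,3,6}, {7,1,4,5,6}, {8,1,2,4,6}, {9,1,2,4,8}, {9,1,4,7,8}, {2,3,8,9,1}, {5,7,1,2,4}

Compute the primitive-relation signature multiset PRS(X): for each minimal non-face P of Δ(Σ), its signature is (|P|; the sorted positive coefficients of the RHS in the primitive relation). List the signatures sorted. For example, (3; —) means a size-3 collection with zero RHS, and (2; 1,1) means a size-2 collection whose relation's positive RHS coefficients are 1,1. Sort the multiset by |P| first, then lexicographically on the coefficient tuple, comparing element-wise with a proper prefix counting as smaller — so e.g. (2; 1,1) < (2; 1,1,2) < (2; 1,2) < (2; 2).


|primitive collections| = 9. Relations:

  {3,4}:  v_{3} + v_{4} = 0  so sig = (2; —)
  {3,7}:  v_{3} + v_{7} = v_{6} + v_{9}  so sig = (2; 1,1)
  {3,5}:  v_{3} + v_{5} = v_{1} + v_{2} + v_{6} + v_{7}  so sig = (2; 1,1,1,1)
  {5,9}:  v_{5} + v_{9} = v_{1} + v_{2} + 2·v_{7}  so sig = (2; 1,1,2)
  {5,8}:  v_{5} + v_{8} = 3·v_{4} + v_{6}  so sig = (2; 1,3)
  {4,6,9}:  v_{4} + v_{6} + v_{9} = v_{7}  so sig = (3; 1)
  {1,2,7,8}:  v_{1} + v_{2} + v_{7} + v_{8} = 2·v_{4}  so sig = (4; 2)
  {1,2,4,6,7}:  v_{1} + v_{2} + v_{4} + v_{6} + v_{7} = v_{5}  so sig = (5; 1)
  {1,2,6,8,9}:  v_{1} + v_{2} + v_{6} + v_{8} + v_{9} = v_{4}  so sig = (5; 1)

Hence PRS(X_Σ) =
[(2; —), (2; 1,1), (2; 1,1,1,1), (2; 1,1,2), (2; 1,3), (3; 1), (4; 2), (5; 1), (5; 1)]


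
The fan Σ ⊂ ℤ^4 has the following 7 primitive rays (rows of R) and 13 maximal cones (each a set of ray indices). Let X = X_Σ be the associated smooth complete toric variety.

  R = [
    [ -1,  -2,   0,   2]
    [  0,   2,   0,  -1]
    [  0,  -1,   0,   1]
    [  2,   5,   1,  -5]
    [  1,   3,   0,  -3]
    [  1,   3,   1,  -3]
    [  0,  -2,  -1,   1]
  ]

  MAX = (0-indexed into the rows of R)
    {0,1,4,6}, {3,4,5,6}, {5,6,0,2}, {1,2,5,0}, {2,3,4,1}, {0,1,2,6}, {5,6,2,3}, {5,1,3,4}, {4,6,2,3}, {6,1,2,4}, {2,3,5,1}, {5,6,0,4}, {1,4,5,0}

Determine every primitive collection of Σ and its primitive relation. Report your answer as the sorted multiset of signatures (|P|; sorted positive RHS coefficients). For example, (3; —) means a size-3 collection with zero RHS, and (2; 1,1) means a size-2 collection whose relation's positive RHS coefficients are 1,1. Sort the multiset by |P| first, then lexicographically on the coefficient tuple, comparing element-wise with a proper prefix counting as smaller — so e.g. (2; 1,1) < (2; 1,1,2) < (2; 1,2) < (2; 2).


Primitive collections (5):

  • {0,3}:  v_{0} + v_{3} = v_{5}  ⟹  sig = (2; 1)
  • {0,2,4}:  v_{0} + v_{2} + v_{4} = 0  ⟹  sig = (3; —)
  • {1,5,6}:  v_{1} + v_{5} + v_{6} = v_{4}  ⟹  sig = (3; 1)
  • {2,4,5}:  v_{2} + v_{4} + v_{5} = v_{3}  ⟹  sig = (3; 1)
  • {1,3,6}:  v_{1} + v_{3} + v_{6} = v_{2} + 2·v_{4}  ⟹  sig = (3; 1,2)

Sorted signature multiset PRS(X):
    (2; 1)
    (3; —)
    (3; 1)
    (3; 1)
    (3; 1,2)


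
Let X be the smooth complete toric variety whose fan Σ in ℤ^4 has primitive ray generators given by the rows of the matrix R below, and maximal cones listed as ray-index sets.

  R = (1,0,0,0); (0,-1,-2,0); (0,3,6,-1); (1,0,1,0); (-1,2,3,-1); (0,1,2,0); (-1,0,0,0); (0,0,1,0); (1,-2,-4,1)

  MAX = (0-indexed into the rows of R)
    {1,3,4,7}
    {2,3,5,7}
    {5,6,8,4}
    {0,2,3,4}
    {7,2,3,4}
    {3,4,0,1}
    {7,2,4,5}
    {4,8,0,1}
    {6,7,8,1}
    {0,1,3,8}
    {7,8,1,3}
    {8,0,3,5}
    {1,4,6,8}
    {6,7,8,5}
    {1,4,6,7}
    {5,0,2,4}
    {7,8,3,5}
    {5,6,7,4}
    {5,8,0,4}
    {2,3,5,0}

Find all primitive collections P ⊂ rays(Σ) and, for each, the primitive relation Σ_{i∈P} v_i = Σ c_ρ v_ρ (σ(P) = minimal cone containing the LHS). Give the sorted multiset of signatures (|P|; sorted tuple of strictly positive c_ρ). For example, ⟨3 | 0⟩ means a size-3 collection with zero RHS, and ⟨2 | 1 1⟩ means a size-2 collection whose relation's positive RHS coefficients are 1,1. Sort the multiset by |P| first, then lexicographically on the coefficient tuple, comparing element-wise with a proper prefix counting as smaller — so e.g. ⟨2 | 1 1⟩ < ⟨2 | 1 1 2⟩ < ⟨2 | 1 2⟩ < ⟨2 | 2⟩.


Minimal non-faces — 10 found among 9 rays, 20 max cones:

  • {0,6}:  v_{0} + v_{6} = 0 — sig = ⟨2 | 0⟩
  • {1,5}:  v_{1} + v_{5} = 0 — sig = ⟨2 | 0⟩
  • {0,7}:  v_{0} + v_{7} = v_{3} — sig = ⟨2 | 1⟩
  • {3,6}:  v_{3} + v_{6} = v_{7} — sig = ⟨2 | 1⟩
  • {1,2}:  v_{1} + v_{2} = v_{3} + v_{4} — sig = ⟨2 | 1 1⟩
  • {2,8}:  v_{2} + v_{8} = v_{0} + v_{5} — sig = ⟨2 | 1 1⟩
  • {2,6}:  v_{2} + v_{6} = v_{4} + v_{5} + v_{7} — sig = ⟨2 | 1 1 1⟩
  • {4,7,8}:  v_{4} + v_{7} + v_{8} = 0 — sig = ⟨3 | 0⟩
  • {3,4,5}:  v_{3} + v_{4} + v_{5} = v_{2} — sig = ⟨3 | 1⟩
  • {3,4,8}:  v_{3} + v_{4} + v_{8} = v_{0} — sig = ⟨3 | 1⟩

Sorted signature multiset PRS(X):
    ⟨2 | 0⟩
    ⟨2 | 0⟩
    ⟨2 | 1⟩
    ⟨2 | 1⟩
    ⟨2 | 1 1⟩
    ⟨2 | 1 1⟩
    ⟨2 | 1 1 1⟩
    ⟨3 | 0⟩
    ⟨3 | 1⟩
    ⟨3 | 1⟩


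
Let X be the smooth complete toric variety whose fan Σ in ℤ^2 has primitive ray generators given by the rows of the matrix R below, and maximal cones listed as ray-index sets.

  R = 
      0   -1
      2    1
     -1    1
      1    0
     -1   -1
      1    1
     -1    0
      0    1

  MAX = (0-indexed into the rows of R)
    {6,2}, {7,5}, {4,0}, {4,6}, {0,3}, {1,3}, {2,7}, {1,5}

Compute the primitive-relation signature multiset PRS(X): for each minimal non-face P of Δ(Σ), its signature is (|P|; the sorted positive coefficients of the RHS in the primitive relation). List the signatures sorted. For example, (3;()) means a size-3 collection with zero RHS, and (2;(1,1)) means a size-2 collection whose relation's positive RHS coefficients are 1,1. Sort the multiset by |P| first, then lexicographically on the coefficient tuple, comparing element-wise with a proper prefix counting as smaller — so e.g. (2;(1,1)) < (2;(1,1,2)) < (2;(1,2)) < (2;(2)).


Minimal non-faces — 20 found among 8 rays, 8 max cones:

  P={0,7}:  v_{0} + v_{7} = 0 ; sig = (2;())
  P={3,6}:  v_{3} + v_{6} = 0 ; sig = (2;())
  P={4,5}:  v_{4} + v_{5} = 0 ; sig = (2;())
  P={0,2}:  v_{0} + v_{2} = v_{6} ; sig = (2;(1))
  P={0,5}:  v_{0} + v_{5} = v_{3} ; sig = (2;(1))
  P={0,6}:  v_{0} + v_{6} = v_{4} ; sig = (2;(1))
  P={1,4}:  v_{1} + v_{4} = v_{3} ; sig = (2;(1))
  P={1,6}:  v_{1} + v_{6} = v_{5} ; sig = (2;(1))
  P={2,3}:  v_{2} + v_{3} = v_{7} ; sig = (2;(1))
  P={3,4}:  v_{3} + v_{4} = v_{0} ; sig = (2;(1))
  P={3,5}:  v_{3} + v_{5} = v_{1} ; sig = (2;(1))
  P={3,7}:  v_{3} + v_{7} = v_{5} ; sig = (2;(1))
  P={4,7}:  v_{4} + v_{7} = v_{6} ; sig = (2;(1))
  P={5,6}:  v_{5} + v_{6} = v_{7} ; sig = (2;(1))
  P={6,7}:  v_{6} + v_{7} = v_{2} ; sig = (2;(1))
  P={1,2}:  v_{1} + v_{2} = v_{5} + v_{7} ; sig = (2;(1,1))
  P={0,1}:  v_{0} + v_{1} = 2·v_{3} ; sig = (2;(2))
  P={1,7}:  v_{1} + v_{7} = 2·v_{5} ; sig = (2;(2))
  P={2,4}:  v_{2} + v_{4} = 2·v_{6} ; sig = (2;(2))
  P={2,5}:  v_{2} + v_{5} = 2·v_{7} ; sig = (2;(2))

Signatures (|P|; sorted positive RHS coefficients), sorted:
{ (2;()) ×3,  (2;(1)) ×12,  (2;(1,1)),  (2;(2)) ×4 }


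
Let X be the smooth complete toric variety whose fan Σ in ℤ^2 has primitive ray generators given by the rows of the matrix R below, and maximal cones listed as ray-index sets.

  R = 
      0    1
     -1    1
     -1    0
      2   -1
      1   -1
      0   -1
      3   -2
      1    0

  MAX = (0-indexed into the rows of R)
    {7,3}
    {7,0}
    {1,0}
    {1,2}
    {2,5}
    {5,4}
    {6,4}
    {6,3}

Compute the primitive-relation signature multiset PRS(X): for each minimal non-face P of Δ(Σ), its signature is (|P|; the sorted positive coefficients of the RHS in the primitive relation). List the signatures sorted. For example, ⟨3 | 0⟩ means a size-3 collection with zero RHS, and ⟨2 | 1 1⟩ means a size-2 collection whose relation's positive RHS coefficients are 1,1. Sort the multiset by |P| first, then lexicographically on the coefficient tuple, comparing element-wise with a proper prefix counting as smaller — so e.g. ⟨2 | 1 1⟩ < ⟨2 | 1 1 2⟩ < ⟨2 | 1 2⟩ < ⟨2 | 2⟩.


The 20 primitive collections of Σ (r=8, n=2):

  P={0,5}:  v_{0} + v_{5} = 0  ⟹  sig = ⟨2 | 0⟩
  P={1,4}:  v_{1} + v_{4} = 0  ⟹  sig = ⟨2 | 0⟩
  P={2,7}:  v_{2} + v_{7} = 0  ⟹  sig = ⟨2 | 0⟩
  P={0,2}:  v_{0} + v_{2} = v_{1}  ⟹  sig = ⟨2 | 1⟩
  P={0,4}:  v_{0} + v_{4} = v_{7}  ⟹  sig = ⟨2 | 1⟩
  P={1,3}:  v_{1} + v_{3} = v_{7}  ⟹  sig = ⟨2 | 1⟩
  P={1,5}:  v_{1} + v_{5} = v_{2}  ⟹  sig = ⟨2 | 1⟩
  P={1,6}:  v_{1} + v_{6} = v_{3}  ⟹  sig = ⟨2 | 1⟩
  P={1,7}:  v_{1} + v_{7} = v_{0}  ⟹  sig = ⟨2 | 1⟩
  P={2,3}:  v_{2} + v_{3} = v_{4}  ⟹  sig = ⟨2 | 1⟩
  P={2,4}:  v_{2} + v_{4} = v_{5}  ⟹  sig = ⟨2 | 1⟩
  P={3,4}:  v_{3} + v_{4} = v_{6}  ⟹  sig = ⟨2 | 1⟩
  P={4,7}:  v_{4} + v_{7} = v_{3}  ⟹  sig = ⟨2 | 1⟩
  P={5,7}:  v_{5} + v_{7} = v_{4}  ⟹  sig = ⟨2 | 1⟩
  P={0,6}:  v_{0} + v_{6} = v_{3} + v_{7}  ⟹  sig = ⟨2 | 1 1⟩
  P={0,3}:  v_{0} + v_{3} = 2·v_{7}  ⟹  sig = ⟨2 | 2⟩
  P={2,6}:  v_{2} + v_{6} = 2·v_{4}  ⟹  sig = ⟨2 | 2⟩
  P={3,5}:  v_{3} + v_{5} = 2·v_{4}  ⟹  sig = ⟨2 | 2⟩
  P={6,7}:  v_{6} + v_{7} = 2·v_{3}  ⟹  sig = ⟨2 | 2⟩
  P={5,6}:  v_{5} + v_{6} = 3·v_{4}  ⟹  sig = ⟨2 | 3⟩

Signatures (|P|; sorted positive RHS coefficients), sorted:
    |P|=2: 20 collections, coeffs (), (), (), (1), (1), (1), (1), (1), (1), (1), (1), (1), (1), (1), (1,1), (2), (2), (2), (2), (3)


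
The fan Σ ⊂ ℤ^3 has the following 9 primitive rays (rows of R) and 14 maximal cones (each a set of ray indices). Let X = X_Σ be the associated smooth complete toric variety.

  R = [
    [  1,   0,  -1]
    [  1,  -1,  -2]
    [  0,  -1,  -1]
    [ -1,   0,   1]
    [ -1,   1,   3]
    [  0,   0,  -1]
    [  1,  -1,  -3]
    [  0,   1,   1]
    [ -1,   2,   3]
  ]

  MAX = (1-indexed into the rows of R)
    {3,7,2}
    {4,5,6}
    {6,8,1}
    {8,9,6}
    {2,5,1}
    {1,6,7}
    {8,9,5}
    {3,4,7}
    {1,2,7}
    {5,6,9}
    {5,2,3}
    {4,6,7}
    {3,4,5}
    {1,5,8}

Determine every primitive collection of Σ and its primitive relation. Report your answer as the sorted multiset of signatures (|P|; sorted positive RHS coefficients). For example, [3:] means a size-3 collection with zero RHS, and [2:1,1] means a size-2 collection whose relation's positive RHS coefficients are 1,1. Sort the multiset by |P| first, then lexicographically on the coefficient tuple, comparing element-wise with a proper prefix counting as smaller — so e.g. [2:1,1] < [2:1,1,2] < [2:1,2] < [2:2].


The 17 primitive collections of Σ (r=9, n=3):

  • {1,4}:  v_{1} + v_{4} = 0 — sig = [2:]
  • {3,8}:  v_{3} + v_{8} = 0 — sig = [2:]
  • {5,7}:  v_{5} + v_{7} = 0 — sig = [2:]
  • {1,3}:  v_{1} + v_{3} = v_{2} — sig = [2:1]
  • {2,4}:  v_{2} + v_{4} = v_{3} — sig = [2:1]
  • {2,6}:  v_{2} + v_{6} = v_{7} — sig = [2:1]
  • {2,8}:  v_{2} + v_{8} = v_{1} — sig = [2:1]
  • {2,9}:  v_{2} + v_{9} = v_{8} — sig = [2:1]
  • {3,6}:  v_{3} + v_{6} = v_{4} + v_{7} — sig = [2:1,1]
  • {3,9}:  v_{3} + v_{9} = v_{5} + v_{6} — sig = [2:1,1]
  • {4,8}:  v_{4} + v_{8} = v_{5} + v_{6} — sig = [2:1,1]
  • {7,8}:  v_{7} + v_{8} = v_{1} + v_{6} — sig = [2:1,1]
  • {7,9}:  v_{7} + v_{9} = v_{6} + v_{8} — sig = [2:1,1]
  • {1,9}:  v_{1} + v_{9} = 2·v_{8} — sig = [2:2]
  • {4,9}:  v_{4} + v_{9} = 2·v_{5} + 2·v_{6} — sig = [2:2,2]
  • {1,5,6}:  v_{1} + v_{5} + v_{6} = v_{8} — sig = [3:1]
  • {5,6,8}:  v_{5} + v_{6} + v_{8} = v_{9} — sig = [3:1]

Hence PRS(X_Σ) =
    [2:]
    [2:]
    [2:]
    [2:1]
    [2:1]
    [2:1]
    [2:1]
    [2:1]
    [2:1,1]
    [2:1,1]
    [2:1,1]
    [2:1,1]
    [2:1,1]
    [2:2]
    [2:2,2]
    [3:1]
    [3:1]
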